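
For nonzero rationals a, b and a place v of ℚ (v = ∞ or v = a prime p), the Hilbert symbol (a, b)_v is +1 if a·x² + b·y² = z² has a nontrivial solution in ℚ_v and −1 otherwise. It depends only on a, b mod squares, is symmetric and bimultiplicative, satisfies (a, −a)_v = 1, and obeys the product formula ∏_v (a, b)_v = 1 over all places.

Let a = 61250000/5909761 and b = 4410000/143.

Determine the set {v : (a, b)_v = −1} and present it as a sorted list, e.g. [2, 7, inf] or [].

[5, 13]

(a, b) ≡ (5, 143) mod (ℚ^×)²; places V = {2, 3, 5, 7, 11, 13, 17, ∞}.
(a,b)_11: α=-2, u≡9; β=-1, v≡6 (mod 11); (9|11)=+1, (6|11)=-1; sign (−1)^0·+1^-1·-1^-2 = +1.
(a,b)_13: α=-2, u≡7; β=-1, v≡8 (mod 13); (7|13)=-1, (8|13)=-1; sign (−1)^0·-1^-1·-1^-2 = -1.
(a,b)_2: α=4, β=4; u≡5, v≡7 (mod 8); ε(u)ε(v)=0·1, αω(v)=4·0, βω(u)=4·1; sum ≡ 0  ⇒  +1.
(a,b)_17: α=-2, u≡7; β=0, v≡14 (mod 17); (7|17)=-1, (14|17)=-1; sign (−1)^0·-1^0·-1^-2 = +1.
(a,b)_7: α=2, u≡6; β=2, v≡5 (mod 7); (6|7)=-1, (5|7)=-1; sign (−1)^0·-1^2·-1^2 = +1.
(a,b)_5: α=7, u≡4; β=4, v≡2 (mod 5); (4|5)=+1, (2|5)=-1; sign (−1)^0·+1^4·-1^7 = -1.
(a,b)_3: α=0, u≡2; β=2, v≡2 (mod 3); (2|3)=-1, (2|3)=-1; sign (−1)^0·-1^2·-1^0 = +1.
(a,b)_∞: sgn(5)=+, sgn(143)=+, so +1.
|Ram(5, 143)| = 2, even; anisotropic at {5, 13}.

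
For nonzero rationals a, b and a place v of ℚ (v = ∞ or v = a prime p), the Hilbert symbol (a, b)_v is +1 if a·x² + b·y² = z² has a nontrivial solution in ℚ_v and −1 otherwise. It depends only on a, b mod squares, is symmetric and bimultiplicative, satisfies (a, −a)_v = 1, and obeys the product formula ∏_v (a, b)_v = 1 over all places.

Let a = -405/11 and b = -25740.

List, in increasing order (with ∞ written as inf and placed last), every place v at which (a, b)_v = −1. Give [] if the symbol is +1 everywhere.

[5, inf]

(a, b) ≡ (-55, -715) mod (ℚ^×)²; places V = {2, 3, 5, 11, 13, ∞}.
(a,b)_13: α=0, u≡1; β=1, v≡9 (mod 13); (1|13)=+1, (9|13)=+1; sign (−1)^0·+1^1·+1^0 = +1.
(a,b)_∞: sgn(-55)=−, sgn(-715)=−, so -1.
(a,b)_3: α=4, u≡2; β=2, v≡2 (mod 3); (2|3)=-1, (2|3)=-1; sign (−1)^0·-1^2·-1^4 = +1.
(a,b)_2: α=0, β=2; u≡1, v≡5 (mod 8); ε(u)ε(v)=0·0, αω(v)=0·1, βω(u)=2·0; sum ≡ 0  ⇒  +1.
(a,b)_11: α=-1, u≡2; β=1, v≡3 (mod 11); (2|11)=-1, (3|11)=+1; sign (−1)^1·-1^1·+1^-1 = +1.
(a,b)_5: α=1, u≡4; β=1, v≡2 (mod 5); (4|5)=+1, (2|5)=-1; sign (−1)^0·+1^1·-1^1 = -1.
|Ram(-55, -715)| = 2, even; anisotropic at {5, ∞}.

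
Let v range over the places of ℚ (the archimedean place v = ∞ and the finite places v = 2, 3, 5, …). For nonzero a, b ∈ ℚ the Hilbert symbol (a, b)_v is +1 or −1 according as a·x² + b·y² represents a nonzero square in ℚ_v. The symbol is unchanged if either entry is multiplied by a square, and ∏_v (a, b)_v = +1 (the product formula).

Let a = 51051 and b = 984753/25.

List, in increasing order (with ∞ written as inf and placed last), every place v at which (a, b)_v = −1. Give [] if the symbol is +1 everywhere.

Mod squares: a ≡ 51051, b ≡ 2233. Check v ∈ {∞, 2, 3, 5, 7, 11, 13, 17, 29}.
v=17: a=17^1·(≡11), b=17^0·(≡12) mod 17; (11|17)=-1, (12|17)=-1; (−1)^{1·0·8}·(-1)^0·(-1)^1 = -1.
v=3: a=3^1·(≡1), b=3^2·(≡1) mod 3; (1|3)=+1, (1|3)=+1; (−1)^{1·2·1}·(+1)^2·(+1)^1 = +1.
v=13: a=13^1·(≡1), b=13^0·(≡10) mod 13; (1|13)=+1, (10|13)=+1; (−1)^{1·0·6}·(+1)^0·(+1)^1 = +1.
v=2: v_2(a)=0, v_2(b)=0; units ≡ 3, 1 (mod 8); ε·ε+αω+βω = 1·0+0·0+0·1 ≡ 0  ⇒  (a,b)_2 = +1.
v=∞: 51051 > 0 and 2233 > 0  ⇒  (a,b)_∞ = +1.
v=29: a=29^0·(≡11), b=29^1·(≡15) mod 29; (11|29)=-1, (15|29)=-1; (−1)^{0·1·14}·(-1)^1·(-1)^0 = -1.
v=7: a=7^1·(≡6), b=7^3·(≡2) mod 7; (6|7)=-1, (2|7)=+1; (−1)^{1·3·3}·(-1)^3·(+1)^1 = +1.
v=5: a=5^0·(≡1), b=5^-2·(≡3) mod 5; (1|5)=+1, (3|5)=-1; (−1)^{0·-2·2}·(+1)^-2·(-1)^0 = +1.
v=11: a=11^1·(≡10), b=11^1·(≡9) mod 11; (10|11)=-1, (9|11)=+1; (−1)^{1·1·5}·(-1)^1·(+1)^1 = +1.
Ram(51051, 2233) = {17, 29}; no ℚ_17-point on the conic.

[17, 29]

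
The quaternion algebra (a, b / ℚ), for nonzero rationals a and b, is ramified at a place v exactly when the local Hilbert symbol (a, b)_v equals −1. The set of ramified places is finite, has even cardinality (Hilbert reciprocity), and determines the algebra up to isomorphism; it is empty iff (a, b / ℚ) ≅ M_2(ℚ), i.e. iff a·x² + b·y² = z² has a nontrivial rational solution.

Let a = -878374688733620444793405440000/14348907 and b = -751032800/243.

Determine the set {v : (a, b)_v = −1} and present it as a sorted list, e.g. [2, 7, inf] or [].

[3, 17, 23, inf]

Mod squares: a ≡ -48093, b ≡ -2346. Check v ∈ {∞, 2, 3, 5, 7, 11, 17, 23, 41}.
v=∞: -48093 < 0 and -2346 < 0  ⇒  (a,b)_∞ = -1.
v=17: a=17^3·(≡3), b=17^1·(≡2) mod 17; (3|17)=-1, (2|17)=+1; (−1)^{3·1·8}·(-1)^1·(+1)^3 = -1.
v=2: v_2(a)=24, v_2(b)=5; units ≡ 3, 3 (mod 8); ε·ε+αω+βω = 1·1+24·1+5·1 ≡ 0  ⇒  (a,b)_2 = +1.
v=3: a=3^-15·(≡1), b=3^-5·(≡1) mod 3; (1|3)=+1, (1|3)=+1; (−1)^{-15·-5·1}·(+1)^-5·(+1)^-15 = -1.
v=7: a=7^10·(≡4), b=7^4·(≡6) mod 7; (4|7)=+1, (6|7)=-1; (−1)^{10·4·3}·(+1)^4·(-1)^10 = +1.
v=41: a=41^1·(≡9), b=41^0·(≡16) mod 41; (9|41)=+1, (16|41)=+1; (−1)^{1·0·20}·(+1)^0·(+1)^1 = +1.
v=11: a=11^2·(≡10), b=11^0·(≡10) mod 11; (10|11)=-1, (10|11)=-1; (−1)^{2·0·5}·(-1)^0·(-1)^2 = +1.
v=5: a=5^4·(≡3), b=5^2·(≡1) mod 5; (3|5)=-1, (1|5)=+1; (−1)^{4·2·2}·(-1)^2·(+1)^4 = +1.
v=23: a=23^3·(≡12), b=23^1·(≡4) mod 23; (12|23)=+1, (4|23)=+1; (−1)^{3·1·11}·(+1)^1·(+1)^3 = -1.
Ram(-48093, -2346) = {3, 17, 23, ∞}; no ℚ_3-point on the conic.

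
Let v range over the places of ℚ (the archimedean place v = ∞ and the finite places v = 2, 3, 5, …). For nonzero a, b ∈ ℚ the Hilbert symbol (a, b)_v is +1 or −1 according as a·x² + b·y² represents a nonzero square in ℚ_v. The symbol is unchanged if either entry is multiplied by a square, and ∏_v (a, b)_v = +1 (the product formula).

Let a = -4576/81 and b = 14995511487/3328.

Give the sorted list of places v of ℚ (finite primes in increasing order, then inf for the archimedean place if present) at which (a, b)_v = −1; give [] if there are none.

[2, 13, 31, 53]

Mod squares: a ≡ -286, b ≡ 619411. Check v ∈ {∞, 2, 3, 11, 13, 17, 29, 31, 53}.
v=∞: -286 < 0 and 619411 > 0  ⇒  (a,b)_∞ = +1.
v=3: a=3^-4·(≡2), b=3^2·(≡1) mod 3; (2|3)=-1, (1|3)=+1; (−1)^{-4·2·1}·(-1)^2·(+1)^-4 = +1.
v=53: a=53^0·(≡41), b=53^1·(≡35) mod 53; (41|53)=-1, (35|53)=-1; (−1)^{0·1·26}·(-1)^1·(-1)^0 = -1.
v=11: a=11^1·(≡6), b=11^2·(≡5) mod 11; (6|11)=-1, (5|11)=+1; (−1)^{1·2·5}·(-1)^2·(+1)^1 = +1.
v=29: a=29^0·(≡28), b=29^1·(≡2) mod 29; (28|29)=+1, (2|29)=-1; (−1)^{0·1·14}·(+1)^1·(-1)^0 = +1.
v=17: a=17^0·(≡5), b=17^2·(≡1) mod 17; (5|17)=-1, (1|17)=+1; (−1)^{0·2·8}·(-1)^2·(+1)^0 = +1.
v=2: v_2(a)=5, v_2(b)=-8; units ≡ 1, 3 (mod 8); ε·ε+αω+βω = 0·1+5·1+-8·0 ≡ 1  ⇒  (a,b)_2 = -1.
v=31: a=31^0·(≡30), b=31^1·(≡26) mod 31; (30|31)=-1, (26|31)=-1; (−1)^{0·1·15}·(-1)^1·(-1)^0 = -1.
v=13: a=13^1·(≡4), b=13^-1·(≡11) mod 13; (4|13)=+1, (11|13)=-1; (−1)^{1·-1·6}·(+1)^-1·(-1)^1 = -1.
Ram(-286, 619411) = {2, 13, 31, 53}; no ℚ_2-point on the conic.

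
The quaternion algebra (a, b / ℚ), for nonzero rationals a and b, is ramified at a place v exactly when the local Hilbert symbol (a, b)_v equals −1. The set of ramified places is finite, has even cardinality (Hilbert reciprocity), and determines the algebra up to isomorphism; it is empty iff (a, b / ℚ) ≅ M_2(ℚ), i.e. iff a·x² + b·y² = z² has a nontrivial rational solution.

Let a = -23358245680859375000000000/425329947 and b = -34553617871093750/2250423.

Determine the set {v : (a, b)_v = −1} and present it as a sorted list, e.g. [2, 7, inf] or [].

(a, b) ≡ (-4290, -10010) mod (ℚ^×)²; places V = {2, 3, 5, 7, 11, 13, ∞}.
(a,b)_13: α=5, u≡11; β=3, v≡3 (mod 13); (11|13)=-1, (3|13)=+1; sign (−1)^0·-1^3·+1^5 = -1.
(a,b)_2: α=9, β=1; u≡7, v≡3 (mod 8); ε(u)ε(v)=1·1, αω(v)=9·1, βω(u)=1·0; sum ≡ 0  ⇒  +1.
(a,b)_5: α=17, u≡2; β=11, v≡2 (mod 5); (2|5)=-1, (2|5)=-1; sign (−1)^0·-1^11·-1^17 = +1.
(a,b)_7: α=-4, u≡4; β=-3, v≡6 (mod 7); (4|7)=+1, (6|7)=-1; sign (−1)^0·+1^-3·-1^-4 = +1.
(a,b)_11: α=5, u≡2; β=5, v≡3 (mod 11); (2|11)=-1, (3|11)=+1; sign (−1)^1·-1^5·+1^5 = +1.
(a,b)_∞: sgn(-4290)=−, sgn(-10010)=−, so -1.
(a,b)_3: α=-11, u≡1; β=-8, v≡1 (mod 3); (1|3)=+1, (1|3)=+1; sign (−1)^0·+1^-8·+1^-11 = +1.
Ram(-4290, -10010) = {13, ∞}; no ℚ_13-point on the conic.

[13, inf]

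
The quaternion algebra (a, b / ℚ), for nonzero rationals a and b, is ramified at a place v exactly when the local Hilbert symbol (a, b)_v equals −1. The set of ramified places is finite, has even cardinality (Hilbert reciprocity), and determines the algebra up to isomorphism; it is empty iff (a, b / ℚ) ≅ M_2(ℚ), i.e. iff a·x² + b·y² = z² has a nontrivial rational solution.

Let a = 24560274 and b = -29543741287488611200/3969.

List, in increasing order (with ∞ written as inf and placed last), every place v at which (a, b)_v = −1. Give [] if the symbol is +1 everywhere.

(a, b) ≡ (68034, -1102) mod (ℚ^×)²; places V = {2, 3, 5, 7, 17, 19, 23, 29, ∞}.
(a,b)_3: α=1, u≡1; β=-4, v≡2 (mod 3); (1|3)=+1, (2|3)=-1; sign (−1)^0·+1^-4·-1^1 = -1.
(a,b)_5: α=0, u≡4; β=2, v≡3 (mod 5); (4|5)=+1, (3|5)=-1; sign (−1)^0·+1^2·-1^0 = +1.
(a,b)_17: α=1, u≡11; β=2, v≡5 (mod 17); (11|17)=-1, (5|17)=-1; sign (−1)^0·-1^2·-1^1 = -1.
(a,b)_2: α=1, β=7; u≡1, v≡1 (mod 8); ε(u)ε(v)=0·0, αω(v)=1·0, βω(u)=7·0; sum ≡ 0  ⇒  +1.
(a,b)_19: α=2, u≡14; β=5, v≡13 (mod 19); (14|19)=-1, (13|19)=-1; sign (−1)^0·-1^5·-1^2 = -1.
(a,b)_7: α=0, u≡4; β=-2, v≡1 (mod 7); (4|7)=+1, (1|7)=+1; sign (−1)^0·+1^-2·+1^0 = +1.
(a,b)_23: α=1, u≡17; β=2, v≡2 (mod 23); (17|23)=-1, (2|23)=+1; sign (−1)^0·-1^2·+1^1 = +1.
(a,b)_29: α=1, u≡19; β=3, v≡24 (mod 29); (19|29)=-1, (24|29)=+1; sign (−1)^0·-1^3·+1^1 = -1.
(a,b)_∞: sgn(68034)=+, sgn(-1102)=−, so +1.
(68034, -1102 / ℚ) ramifies at {3, 17, 19, 29}: a division algebra.

[3, 17, 19, 29]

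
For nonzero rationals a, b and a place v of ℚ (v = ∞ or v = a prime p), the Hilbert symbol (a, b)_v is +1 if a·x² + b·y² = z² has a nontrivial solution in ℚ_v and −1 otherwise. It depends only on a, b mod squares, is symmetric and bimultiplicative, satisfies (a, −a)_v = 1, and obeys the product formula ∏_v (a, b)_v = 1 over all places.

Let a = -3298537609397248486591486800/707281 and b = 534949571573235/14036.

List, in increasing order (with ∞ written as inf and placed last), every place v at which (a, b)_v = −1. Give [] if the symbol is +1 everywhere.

[2, 3, 5, 13]

Mod squares: a ≡ -13, b ≡ 1227135. Check v ∈ {∞, 2, 3, 5, 7, 11, 13, 29, 31}.
v=11: a=11^0·(≡4), b=11^-2·(≡10) mod 11; (4|11)=+1, (10|11)=-1; (−1)^{0·-2·5}·(+1)^-2·(-1)^0 = +1.
v=31: a=31^8·(≡7), b=31^5·(≡24) mod 31; (7|31)=+1, (24|31)=-1; (−1)^{8·5·15}·(+1)^5·(-1)^8 = +1.
v=5: a=5^2·(≡3), b=5^1·(≡2) mod 5; (3|5)=-1, (2|5)=-1; (−1)^{2·1·2}·(-1)^1·(-1)^2 = -1.
v=3: a=3^12·(≡2), b=3^5·(≡1) mod 3; (2|3)=-1, (1|3)=+1; (−1)^{12·5·1}·(-1)^5·(+1)^12 = -1.
v=∞: -13 < 0 and 1227135 > 0  ⇒  (a,b)_∞ = +1.
v=7: a=7^2·(≡2), b=7^1·(≡1) mod 7; (2|7)=+1, (1|7)=+1; (−1)^{2·1·3}·(+1)^1·(+1)^2 = +1.
v=2: v_2(a)=4, v_2(b)=-2; units ≡ 3, 7 (mod 8); ε·ε+αω+βω = 1·1+4·0+-2·1 ≡ 1  ⇒  (a,b)_2 = -1.
v=13: a=13^5·(≡10), b=13^3·(≡6) mod 13; (10|13)=+1, (6|13)=-1; (−1)^{5·3·6}·(+1)^3·(-1)^5 = -1.
v=29: a=29^-4·(≡23), b=29^-1·(≡9) mod 29; (23|29)=+1, (9|29)=+1; (−1)^{-4·-1·14}·(+1)^-1·(+1)^-4 = +1.
Ram(-13, 1227135) = {2, 3, 5, 13}; no ℚ_2-point on the conic.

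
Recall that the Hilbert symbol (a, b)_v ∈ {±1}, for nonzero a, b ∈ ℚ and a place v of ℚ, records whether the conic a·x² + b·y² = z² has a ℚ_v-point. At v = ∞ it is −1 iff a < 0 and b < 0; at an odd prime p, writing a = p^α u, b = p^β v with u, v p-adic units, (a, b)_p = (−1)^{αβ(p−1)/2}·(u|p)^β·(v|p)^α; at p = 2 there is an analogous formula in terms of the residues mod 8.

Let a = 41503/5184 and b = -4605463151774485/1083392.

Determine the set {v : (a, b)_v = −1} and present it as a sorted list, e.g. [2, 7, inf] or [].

(a, b) ≡ (7, -293930) mod (ℚ^×)²; places V = {2, 3, 5, 7, 11, 13, 17, 19, 23, ∞}.
(a,b)_5: α=0, u≡2; β=1, v≡4 (mod 5); (2|5)=-1, (4|5)=+1; sign (−1)^0·-1^1·+1^0 = -1.
(a,b)_7: α=3, u≡4; β=3, v≡3 (mod 7); (4|7)=+1, (3|7)=-1; sign (−1)^1·+1^3·-1^3 = +1.
(a,b)_2: α=-6, β=-11; u≡7, v≡3 (mod 8); ε(u)ε(v)=1·1, αω(v)=-6·1, βω(u)=-11·0; sum ≡ 1  ⇒  -1.
(a,b)_19: α=0, u≡4; β=3, v≡14 (mod 19); (4|19)=+1, (14|19)=-1; sign (−1)^0·+1^3·-1^0 = +1.
(a,b)_∞: sgn(7)=+, sgn(-293930)=−, so +1.
(a,b)_17: α=0, u≡11; β=1, v≡2 (mod 17); (11|17)=-1, (2|17)=+1; sign (−1)^0·-1^1·+1^0 = -1.
(a,b)_3: α=-4, u≡1; β=0, v≡1 (mod 3); (1|3)=+1, (1|3)=+1; sign (−1)^0·+1^0·+1^-4 = +1.
(a,b)_23: α=0, u≡14; β=-2, v≡21 (mod 23); (14|23)=-1, (21|23)=-1; sign (−1)^0·-1^-2·-1^0 = +1.
(a,b)_13: α=0, u≡2; β=1, v≡3 (mod 13); (2|13)=-1, (3|13)=+1; sign (−1)^0·-1^1·+1^0 = -1.
(a,b)_11: α=2, u≡8; β=6, v≡3 (mod 11); (8|11)=-1, (3|11)=+1; sign (−1)^0·-1^6·+1^2 = +1.
Ram(7, -293930) = {2, 5, 13, 17}; no ℚ_2-point on the conic.

[2, 5, 13, 17]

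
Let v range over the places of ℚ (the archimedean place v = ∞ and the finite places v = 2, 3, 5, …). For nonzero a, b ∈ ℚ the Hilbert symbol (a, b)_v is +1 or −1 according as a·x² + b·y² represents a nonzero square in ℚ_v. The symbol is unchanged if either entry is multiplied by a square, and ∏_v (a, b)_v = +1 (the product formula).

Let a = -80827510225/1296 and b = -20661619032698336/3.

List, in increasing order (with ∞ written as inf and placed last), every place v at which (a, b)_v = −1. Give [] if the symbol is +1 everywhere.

[2, 3, 11, inf]

Mod squares: a ≡ -124729, b ≡ -42. Check v ∈ {∞, 2, 3, 5, 7, 11, 17, 23, 29}.
v=29: a=29^1·(≡20), b=29^2·(≡24) mod 29; (20|29)=+1, (24|29)=+1; (−1)^{1·2·14}·(+1)^2·(+1)^1 = +1.
v=∞: -124729 < 0 and -42 < 0  ⇒  (a,b)_∞ = -1.
v=11: a=11^1·(≡7), b=11^4·(≡10) mod 11; (7|11)=-1, (10|11)=-1; (−1)^{1·4·5}·(-1)^4·(-1)^1 = -1.
v=17: a=17^1·(≡12), b=17^2·(≡9) mod 17; (12|17)=-1, (9|17)=+1; (−1)^{1·2·8}·(-1)^2·(+1)^1 = +1.
v=5: a=5^2·(≡1), b=5^0·(≡3) mod 5; (1|5)=+1, (3|5)=-1; (−1)^{2·0·2}·(+1)^0·(-1)^2 = +1.
v=2: v_2(a)=-4, v_2(b)=5; units ≡ 7, 3 (mod 8); ε·ε+αω+βω = 1·1+-4·1+5·0 ≡ 1  ⇒  (a,b)_2 = -1.
v=3: a=3^-4·(≡2), b=3^-1·(≡1) mod 3; (2|3)=-1, (1|3)=+1; (−1)^{-4·-1·1}·(-1)^-1·(+1)^-4 = -1.
v=23: a=23^3·(≡21), b=23^2·(≡3) mod 23; (21|23)=-1, (3|23)=+1; (−1)^{3·2·11}·(-1)^2·(+1)^3 = +1.
v=7: a=7^2·(≡1), b=7^3·(≡4) mod 7; (1|7)=+1, (4|7)=+1; (−1)^{2·3·3}·(+1)^3·(+1)^2 = +1.
|Ram(-124729, -42)| = 4, even; anisotropic at {2, 3, 11, ∞}.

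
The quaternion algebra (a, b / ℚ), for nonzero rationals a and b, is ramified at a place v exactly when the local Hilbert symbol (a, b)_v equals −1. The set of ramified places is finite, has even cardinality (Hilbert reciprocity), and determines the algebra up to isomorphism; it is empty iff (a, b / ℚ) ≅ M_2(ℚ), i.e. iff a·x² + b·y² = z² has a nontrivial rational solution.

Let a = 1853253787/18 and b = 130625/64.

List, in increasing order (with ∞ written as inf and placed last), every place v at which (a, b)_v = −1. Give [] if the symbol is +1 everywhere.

[7, 19]

Mod squares: a ≡ 84854, b ≡ 209. Check v ∈ {∞, 2, 3, 5, 7, 11, 19, 29}.
v=7: a=7^1·(≡5), b=7^0·(≡5) mod 7; (5|7)=-1, (5|7)=-1; (−1)^{1·0·3}·(-1)^0·(-1)^1 = -1.
v=29: a=29^1·(≡26), b=29^0·(≡16) mod 29; (26|29)=-1, (16|29)=+1; (−1)^{1·0·14}·(-1)^0·(+1)^1 = +1.
v=11: a=11^3·(≡9), b=11^1·(≡8) mod 11; (9|11)=+1, (8|11)=-1; (−1)^{3·1·5}·(+1)^1·(-1)^3 = +1.
v=2: v_2(a)=-1, v_2(b)=-6; units ≡ 3, 1 (mod 8); ε·ε+αω+βω = 1·0+-1·0+-6·1 ≡ 0  ⇒  (a,b)_2 = +1.
v=∞: 84854 > 0 and 209 > 0  ⇒  (a,b)_∞ = +1.
v=5: a=5^0·(≡4), b=5^4·(≡1) mod 5; (4|5)=+1, (1|5)=+1; (−1)^{0·4·2}·(+1)^4·(+1)^0 = +1.
v=3: a=3^-2·(≡2), b=3^0·(≡2) mod 3; (2|3)=-1, (2|3)=-1; (−1)^{-2·0·1}·(-1)^0·(-1)^-2 = +1.
v=19: a=19^3·(≡6), b=19^1·(≡5) mod 19; (6|19)=+1, (5|19)=+1; (−1)^{3·1·9}·(+1)^1·(+1)^3 = -1.
|Ram(84854, 209)| = 2, even; anisotropic at {7, 19}.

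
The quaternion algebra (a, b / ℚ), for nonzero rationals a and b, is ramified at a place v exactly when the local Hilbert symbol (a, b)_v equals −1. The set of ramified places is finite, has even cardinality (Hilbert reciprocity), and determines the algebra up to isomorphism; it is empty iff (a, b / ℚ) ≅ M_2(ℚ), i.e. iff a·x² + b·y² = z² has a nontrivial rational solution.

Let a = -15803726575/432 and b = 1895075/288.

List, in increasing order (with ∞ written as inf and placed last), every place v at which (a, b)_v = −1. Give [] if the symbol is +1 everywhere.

(a, b) ≡ (-21, 3094) mod (ℚ^×)²; places V = {2, 3, 5, 7, 13, 17, 43, ∞}.
(a,b)_∞: sgn(-21)=−, sgn(3094)=+, so +1.
(a,b)_5: α=2, u≡1; β=2, v≡1 (mod 5); (1|5)=+1, (1|5)=+1; sign (−1)^0·+1^2·+1^2 = +1.
(a,b)_2: α=-4, β=-5; u≡3, v≡3 (mod 8); ε(u)ε(v)=1·1, αω(v)=-4·1, βω(u)=-5·1; sum ≡ 0  ⇒  +1.
(a,b)_17: α=2, u≡2; β=1, v≡11 (mod 17); (2|17)=+1, (11|17)=-1; sign (−1)^0·+1^1·-1^2 = +1.
(a,b)_3: α=-3, u≡2; β=-2, v≡1 (mod 3); (2|3)=-1, (1|3)=+1; sign (−1)^0·-1^-2·+1^-3 = +1.
(a,b)_7: α=1, u≡4; β=3, v≡2 (mod 7); (4|7)=+1, (2|7)=+1; sign (−1)^1·+1^3·+1^1 = -1.
(a,b)_13: α=2, u≡8; β=1, v≡3 (mod 13); (8|13)=-1, (3|13)=+1; sign (−1)^0·-1^1·+1^2 = -1.
(a,b)_43: α=2, u≡32; β=0, v≡38 (mod 43); (32|43)=-1, (38|43)=+1; sign (−1)^0·-1^0·+1^2 = +1.
|Ram(-21, 3094)| = 2, even; anisotropic at {7, 13}.

[7, 13]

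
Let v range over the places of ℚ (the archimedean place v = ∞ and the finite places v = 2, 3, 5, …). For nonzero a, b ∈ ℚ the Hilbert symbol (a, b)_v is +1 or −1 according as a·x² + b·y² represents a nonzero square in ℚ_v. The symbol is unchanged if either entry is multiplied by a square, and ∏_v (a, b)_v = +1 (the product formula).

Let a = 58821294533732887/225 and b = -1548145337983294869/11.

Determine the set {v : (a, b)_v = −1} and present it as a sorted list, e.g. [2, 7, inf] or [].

(a, b) ≡ (9367, -551551) mod (ℚ^×)²; places V = {2, 3, 5, 7, 11, 13, 17, 19, 23, 29, ∞}.
(a,b)_17: α=5, u≡6; β=6, v≡6 (mod 17); (6|17)=-1, (6|17)=-1; sign (−1)^0·-1^6·-1^5 = -1.
(a,b)_13: α=2, u≡5; β=3, v≡7 (mod 13); (5|13)=-1, (7|13)=-1; sign (−1)^0·-1^3·-1^2 = -1.
(a,b)_7: α=0, u≡2; β=1, v≡6 (mod 7); (2|7)=+1, (6|7)=-1; sign (−1)^0·+1^1·-1^0 = +1.
(a,b)_29: α=3, u≡20; β=3, v≡16 (mod 29); (20|29)=+1, (16|29)=+1; sign (−1)^0·+1^3·+1^3 = +1.
(a,b)_∞: sgn(9367)=+, sgn(-551551)=−, so +1.
(a,b)_2: α=0, β=0; u≡7, v≡1 (mod 8); ε(u)ε(v)=1·0, αω(v)=0·0, βω(u)=0·0; sum ≡ 0  ⇒  +1.
(a,b)_23: α=2, u≡9; β=0, v≡16 (mod 23); (9|23)=+1, (16|23)=+1; sign (−1)^0·+1^0·+1^2 = +1.
(a,b)_5: α=-2, u≡3; β=0, v≡1 (mod 5); (3|5)=-1, (1|5)=+1; sign (−1)^0·-1^0·+1^-2 = +1.
(a,b)_3: α=-2, u≡1; β=2, v≡2 (mod 3); (1|3)=+1, (2|3)=-1; sign (−1)^0·+1^2·-1^-2 = +1.
(a,b)_11: α=0, u≡7; β=-1, v≡6 (mod 11); (7|11)=-1, (6|11)=-1; sign (−1)^0·-1^-1·-1^0 = -1.
(a,b)_19: α=1, u≡8; β=1, v≡15 (mod 19); (8|19)=-1, (15|19)=-1; sign (−1)^1·-1^1·-1^1 = -1.
(9367, -551551 / ℚ) ramifies at {11, 13, 17, 19}: a division algebra.

[11, 13, 17, 19]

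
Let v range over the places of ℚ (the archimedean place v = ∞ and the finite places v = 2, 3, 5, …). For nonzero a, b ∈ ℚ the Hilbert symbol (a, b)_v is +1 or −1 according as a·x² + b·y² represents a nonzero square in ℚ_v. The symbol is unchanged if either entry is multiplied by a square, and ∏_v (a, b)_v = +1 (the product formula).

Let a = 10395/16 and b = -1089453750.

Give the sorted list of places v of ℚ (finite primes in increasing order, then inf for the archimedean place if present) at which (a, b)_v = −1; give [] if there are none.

Mod squares: a ≡ 1155, b ≡ -6. Check v ∈ {∞, 2, 3, 5, 7, 11}.
v=7: a=7^1·(≡4), b=7^4·(≡4) mod 7; (4|7)=+1, (4|7)=+1; (−1)^{1·4·3}·(+1)^4·(+1)^1 = +1.
v=3: a=3^3·(≡1), b=3^1·(≡1) mod 3; (1|3)=+1, (1|3)=+1; (−1)^{3·1·1}·(+1)^1·(+1)^3 = -1.
v=2: v_2(a)=-4, v_2(b)=1; units ≡ 3, 5 (mod 8); ε·ε+αω+βω = 1·0+-4·1+1·1 ≡ 1  ⇒  (a,b)_2 = -1.
v=5: a=5^1·(≡4), b=5^4·(≡4) mod 5; (4|5)=+1, (4|5)=+1; (−1)^{1·4·2}·(+1)^4·(+1)^1 = +1.
v=∞: 1155 > 0 and -6 < 0  ⇒  (a,b)_∞ = +1.
v=11: a=11^1·(≡2), b=11^2·(≡3) mod 11; (2|11)=-1, (3|11)=+1; (−1)^{1·2·5}·(-1)^2·(+1)^1 = +1.
Ram(1155, -6) = {2, 3}; no ℚ_2-point on the conic.

[2, 3]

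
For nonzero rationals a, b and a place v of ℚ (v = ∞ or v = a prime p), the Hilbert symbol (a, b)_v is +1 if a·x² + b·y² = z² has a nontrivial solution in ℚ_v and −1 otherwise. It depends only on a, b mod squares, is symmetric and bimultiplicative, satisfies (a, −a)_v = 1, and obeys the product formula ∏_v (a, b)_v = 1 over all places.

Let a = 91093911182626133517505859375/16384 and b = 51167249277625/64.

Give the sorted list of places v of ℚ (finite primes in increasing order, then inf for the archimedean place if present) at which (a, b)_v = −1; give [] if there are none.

[5, 11, 13, 29]

(a, b) ≡ (449735, 145) mod (ℚ^×)²; places V = {2, 5, 11, 13, 17, 19, 29, 37, ∞}.
(a,b)_11: α=3, u≡3; β=0, v≡7 (mod 11); (3|11)=+1, (7|11)=-1; sign (−1)^0·+1^0·-1^3 = -1.
(a,b)_17: α=1, u≡11; β=0, v≡15 (mod 17); (11|17)=-1, (15|17)=+1; sign (−1)^0·-1^0·+1^1 = +1.
(a,b)_5: α=9, u≡2; β=3, v≡4 (mod 5); (2|5)=-1, (4|5)=+1; sign (−1)^0·-1^3·+1^9 = -1.
(a,b)_19: α=4, u≡17; β=2, v≡14 (mod 19); (17|19)=+1, (14|19)=-1; sign (−1)^0·+1^2·-1^4 = +1.
(a,b)_13: α=5, u≡11; β=4, v≡2 (mod 13); (11|13)=-1, (2|13)=-1; sign (−1)^0·-1^4·-1^5 = -1.
(a,b)_∞: sgn(449735)=+, sgn(145)=+, so +1.
(a,b)_37: α=3, u≡5; β=2, v≡36 (mod 37); (5|37)=-1, (36|37)=+1; sign (−1)^0·-1^2·+1^3 = +1.
(a,b)_29: α=2, u≡10; β=1, v≡25 (mod 29); (10|29)=-1, (25|29)=+1; sign (−1)^0·-1^1·+1^2 = -1.
(a,b)_2: α=-14, β=-6; u≡7, v≡1 (mod 8); ε(u)ε(v)=1·0, αω(v)=-14·0, βω(u)=-6·0; sum ≡ 0  ⇒  +1.
|Ram(449735, 145)| = 4, even; anisotropic at {5, 11, 13, 29}.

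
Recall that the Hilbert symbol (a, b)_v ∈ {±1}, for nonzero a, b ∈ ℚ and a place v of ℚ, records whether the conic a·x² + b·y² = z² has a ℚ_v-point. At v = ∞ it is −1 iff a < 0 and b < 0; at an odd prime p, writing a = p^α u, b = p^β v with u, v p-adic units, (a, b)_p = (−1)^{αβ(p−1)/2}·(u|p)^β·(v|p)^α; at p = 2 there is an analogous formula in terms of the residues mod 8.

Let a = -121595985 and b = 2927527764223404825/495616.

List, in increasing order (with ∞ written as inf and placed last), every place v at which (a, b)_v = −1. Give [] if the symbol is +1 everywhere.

[5, 7]

(a, b) ≡ (-1785, 10353) mod (ℚ^×)²; places V = {2, 3, 5, 7, 11, 17, 29, 31, 43, ∞}.
(a,b)_29: α=2, u≡9; β=5, v≡4 (mod 29); (9|29)=+1, (4|29)=+1; sign (−1)^0·+1^5·+1^2 = +1.
(a,b)_3: α=5, u≡2; β=3, v≡1 (mod 3); (2|3)=-1, (1|3)=+1; sign (−1)^1·-1^3·+1^5 = +1.
(a,b)_17: α=1, u≡11; β=1, v≡14 (mod 17); (11|17)=-1, (14|17)=-1; sign (−1)^0·-1^1·-1^1 = +1.
(a,b)_∞: sgn(-1785)=−, sgn(10353)=+, so +1.
(a,b)_7: α=1, u≡2; β=1, v≡2 (mod 7); (2|7)=+1, (2|7)=+1; sign (−1)^1·+1^1·+1^1 = -1.
(a,b)_5: α=1, u≡3; β=2, v≡3 (mod 5); (3|5)=-1, (3|5)=-1; sign (−1)^0·-1^2·-1^1 = -1.
(a,b)_43: α=0, u≡17; β=2, v≡22 (mod 43); (17|43)=+1, (22|43)=-1; sign (−1)^0·+1^2·-1^0 = +1.
(a,b)_2: α=0, β=-12; u≡7, v≡1 (mod 8); ε(u)ε(v)=1·0, αω(v)=0·0, βω(u)=-12·0; sum ≡ 0  ⇒  +1.
(a,b)_11: α=0, u≡6; β=-2, v≡8 (mod 11); (6|11)=-1, (8|11)=-1; sign (−1)^0·-1^-2·-1^0 = +1.
(a,b)_31: α=0, u≡27; β=2, v≡17 (mod 31); (27|31)=-1, (17|31)=-1; sign (−1)^0·-1^2·-1^0 = +1.
Ram(-1785, 10353) = {5, 7}; no ℚ_5-point on the conic.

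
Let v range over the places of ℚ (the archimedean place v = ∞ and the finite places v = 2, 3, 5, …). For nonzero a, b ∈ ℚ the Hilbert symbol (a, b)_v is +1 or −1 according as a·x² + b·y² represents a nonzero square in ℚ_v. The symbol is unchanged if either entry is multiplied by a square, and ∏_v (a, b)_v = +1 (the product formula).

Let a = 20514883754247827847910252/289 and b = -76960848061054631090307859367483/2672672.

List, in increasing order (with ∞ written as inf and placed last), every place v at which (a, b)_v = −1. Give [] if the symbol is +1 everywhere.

Mod squares: a ≡ 67224523, b ≡ -19814882374. Check v ∈ {∞, 2, 7, 17, 19, 29, 31, 37, 41, 43, 47}.
v=37: a=37^7·(≡6), b=37^10·(≡15) mod 37; (6|37)=-1, (15|37)=-1; (−1)^{7·10·18}·(-1)^10·(-1)^7 = -1.
v=41: a=41^2·(≡10), b=41^3·(≡25) mod 41; (10|41)=+1, (25|41)=+1; (−1)^{2·3·20}·(+1)^3·(+1)^2 = +1.
v=43: a=43^1·(≡16), b=43^1·(≡33) mod 43; (16|43)=+1, (33|43)=-1; (−1)^{1·1·21}·(+1)^1·(-1)^1 = +1.
v=29: a=29^1·(≡6), b=29^1·(≡20) mod 29; (6|29)=+1, (20|29)=+1; (−1)^{1·1·14}·(+1)^1·(+1)^1 = +1.
v=7: a=7^2·(≡2), b=7^1·(≡3) mod 7; (2|7)=+1, (3|7)=-1; (−1)^{2·1·3}·(+1)^1·(-1)^2 = +1.
v=31: a=31^1·(≡26), b=31^3·(≡30) mod 31; (26|31)=-1, (30|31)=-1; (−1)^{1·3·15}·(-1)^3·(-1)^1 = -1.
v=47: a=47^1·(≡33), b=47^1·(≡8) mod 47; (33|47)=-1, (8|47)=+1; (−1)^{1·1·23}·(-1)^1·(+1)^1 = +1.
v=17: a=17^-2·(≡11), b=17^-4·(≡13) mod 17; (11|17)=-1, (13|17)=+1; (−1)^{-2·-4·8}·(-1)^-4·(+1)^-2 = +1.
v=19: a=19^2·(≡3), b=19^1·(≡13) mod 19; (3|19)=-1, (13|19)=-1; (−1)^{2·1·9}·(-1)^1·(-1)^2 = -1.
v=2: v_2(a)=2, v_2(b)=-5; units ≡ 3, 5 (mod 8); ε·ε+αω+βω = 1·0+2·1+-5·1 ≡ 1  ⇒  (a,b)_2 = -1.
v=∞: 67224523 > 0 and -19814882374 < 0  ⇒  (a,b)_∞ = +1.
Ram(67224523, -19814882374) = {2, 19, 31, 37}; no ℚ_2-point on the conic.

[2, 19, 31, 37]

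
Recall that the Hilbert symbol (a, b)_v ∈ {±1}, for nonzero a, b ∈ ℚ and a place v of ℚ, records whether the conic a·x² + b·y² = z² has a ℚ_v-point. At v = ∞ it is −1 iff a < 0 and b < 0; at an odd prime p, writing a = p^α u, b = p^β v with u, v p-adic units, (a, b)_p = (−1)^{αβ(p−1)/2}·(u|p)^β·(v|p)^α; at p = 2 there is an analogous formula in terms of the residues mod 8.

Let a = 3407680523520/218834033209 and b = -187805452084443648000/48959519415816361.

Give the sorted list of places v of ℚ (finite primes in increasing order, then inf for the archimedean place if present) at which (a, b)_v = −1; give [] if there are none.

(a, b) ≡ (5, -105) mod (ℚ^×)²; places V = {2, 3, 5, 7, 11, 13, 23, 43, ∞}.
(a,b)_11: α=-2, u≡9; β=-4, v≡4 (mod 11); (9|11)=+1, (4|11)=+1; sign (−1)^0·+1^-4·+1^-2 = +1.
(a,b)_43: α=-4, u≡5; β=-6, v≡14 (mod 43); (5|43)=-1, (14|43)=+1; sign (−1)^0·-1^-6·+1^-4 = +1.
(a,b)_7: α=4, u≡5; β=5, v≡6 (mod 7); (5|7)=-1, (6|7)=-1; sign (−1)^0·-1^5·-1^4 = -1.
(a,b)_5: α=1, u≡1; β=3, v≡1 (mod 5); (1|5)=+1, (1|5)=+1; sign (−1)^0·+1^3·+1^1 = +1.
(a,b)_23: α=-2, u≡21; β=-2, v≡19 (mod 23); (21|23)=-1, (19|23)=-1; sign (−1)^0·-1^-2·-1^-2 = +1.
(a,b)_3: α=8, u≡2; β=17, v≡1 (mod 3); (2|3)=-1, (1|3)=+1; sign (−1)^0·-1^17·+1^8 = -1.
(a,b)_∞: sgn(5)=+, sgn(-105)=−, so +1.
(a,b)_13: α=2, u≡8; β=2, v≡1 (mod 13); (8|13)=-1, (1|13)=+1; sign (−1)^0·-1^2·+1^2 = +1.
(a,b)_2: α=8, β=12; u≡5, v≡7 (mod 8); ε(u)ε(v)=0·1, αω(v)=8·0, βω(u)=12·1; sum ≡ 0  ⇒  +1.
Ram(5, -105) = {3, 7}; no ℚ_3-point on the conic.

[3, 7]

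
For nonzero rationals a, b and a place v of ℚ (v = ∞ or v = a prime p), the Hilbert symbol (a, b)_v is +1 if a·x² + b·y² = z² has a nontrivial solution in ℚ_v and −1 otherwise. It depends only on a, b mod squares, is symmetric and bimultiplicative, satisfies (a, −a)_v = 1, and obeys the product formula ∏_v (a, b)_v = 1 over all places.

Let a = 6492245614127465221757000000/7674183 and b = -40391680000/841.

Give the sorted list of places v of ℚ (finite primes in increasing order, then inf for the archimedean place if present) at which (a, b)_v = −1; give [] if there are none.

[3, 29]

Mod squares: a ≡ 38019, b ≡ -322. Check v ∈ {∞, 2, 3, 5, 7, 11, 13, 19, 23, 29, 59}.
v=59: a=59^2·(≡30), b=59^0·(≡56) mod 59; (30|59)=-1, (56|59)=-1; (−1)^{2·0·29}·(-1)^0·(-1)^2 = +1.
v=11: a=11^-2·(≡3), b=11^0·(≡2) mod 11; (3|11)=+1, (2|11)=-1; (−1)^{-2·0·5}·(+1)^0·(-1)^-2 = +1.
v=5: a=5^6·(≡1), b=5^4·(≡2) mod 5; (1|5)=+1, (2|5)=-1; (−1)^{6·4·2}·(+1)^4·(-1)^6 = +1.
v=2: v_2(a)=6, v_2(b)=13; units ≡ 3, 7 (mod 8); ε·ε+αω+βω = 1·1+6·0+13·1 ≡ 0  ⇒  (a,b)_2 = +1.
v=3: a=3^-7·(≡1), b=3^0·(≡2) mod 3; (1|3)=+1, (2|3)=-1; (−1)^{-7·0·1}·(+1)^0·(-1)^-7 = -1.
v=13: a=13^4·(≡2), b=13^0·(≡12) mod 13; (2|13)=-1, (12|13)=+1; (−1)^{4·0·6}·(-1)^0·(+1)^4 = +1.
v=19: a=19^1·(≡16), b=19^0·(≡1) mod 19; (16|19)=+1, (1|19)=+1; (−1)^{1·0·9}·(+1)^0·(+1)^1 = +1.
v=29: a=29^-1·(≡6), b=29^-2·(≡8) mod 29; (6|29)=+1, (8|29)=-1; (−1)^{-1·-2·14}·(+1)^-2·(-1)^-1 = -1.
v=∞: 38019 > 0 and -322 < 0  ⇒  (a,b)_∞ = +1.
v=23: a=23^3·(≡20), b=23^1·(≡6) mod 23; (20|23)=-1, (6|23)=+1; (−1)^{3·1·11}·(-1)^1·(+1)^3 = +1.
v=7: a=7^10·(≡4), b=7^3·(≡6) mod 7; (4|7)=+1, (6|7)=-1; (−1)^{10·3·3}·(+1)^3·(-1)^10 = +1.
Ram(38019, -322) = {3, 29}; no ℚ_3-point on the conic.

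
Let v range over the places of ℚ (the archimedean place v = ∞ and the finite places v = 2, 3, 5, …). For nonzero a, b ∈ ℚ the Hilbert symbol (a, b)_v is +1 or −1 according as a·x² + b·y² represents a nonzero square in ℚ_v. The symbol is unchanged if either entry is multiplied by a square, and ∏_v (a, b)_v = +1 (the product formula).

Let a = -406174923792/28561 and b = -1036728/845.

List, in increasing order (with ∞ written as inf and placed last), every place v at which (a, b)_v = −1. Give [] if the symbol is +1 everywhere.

(a, b) ≡ (-3553, -1190) mod (ℚ^×)²; places V = {2, 3, 5, 7, 11, 13, 17, 19, ∞}.
(a,b)_13: α=-4, u≡12; β=-2, v≡7 (mod 13); (12|13)=+1, (7|13)=-1; sign (−1)^0·+1^-2·-1^-4 = +1.
(a,b)_∞: sgn(-3553)=−, sgn(-1190)=−, so -1.
(a,b)_3: α=10, u≡2; β=2, v≡1 (mod 3); (2|3)=-1, (1|3)=+1; sign (−1)^0·-1^2·+1^10 = +1.
(a,b)_11: α=3, u≡7; β=2, v≡5 (mod 11); (7|11)=-1, (5|11)=+1; sign (−1)^0·-1^2·+1^3 = +1.
(a,b)_2: α=4, β=3; u≡7, v≡5 (mod 8); ε(u)ε(v)=1·0, αω(v)=4·1, βω(u)=3·0; sum ≡ 0  ⇒  +1.
(a,b)_17: α=1, u≡12; β=1, v≡1 (mod 17); (12|17)=-1, (1|17)=+1; sign (−1)^0·-1^1·+1^1 = -1.
(a,b)_19: α=1, u≡14; β=0, v≡5 (mod 19); (14|19)=-1, (5|19)=+1; sign (−1)^0·-1^0·+1^1 = +1.
(a,b)_7: α=0, u≡6; β=1, v≡6 (mod 7); (6|7)=-1, (6|7)=-1; sign (−1)^0·-1^1·-1^0 = -1.
(a,b)_5: α=0, u≡3; β=-1, v≡3 (mod 5); (3|5)=-1, (3|5)=-1; sign (−1)^0·-1^-1·-1^0 = -1.
(-3553, -1190 / ℚ) ramifies at {5, 7, 17, ∞}: a division algebra.

[5, 7, 17, inf]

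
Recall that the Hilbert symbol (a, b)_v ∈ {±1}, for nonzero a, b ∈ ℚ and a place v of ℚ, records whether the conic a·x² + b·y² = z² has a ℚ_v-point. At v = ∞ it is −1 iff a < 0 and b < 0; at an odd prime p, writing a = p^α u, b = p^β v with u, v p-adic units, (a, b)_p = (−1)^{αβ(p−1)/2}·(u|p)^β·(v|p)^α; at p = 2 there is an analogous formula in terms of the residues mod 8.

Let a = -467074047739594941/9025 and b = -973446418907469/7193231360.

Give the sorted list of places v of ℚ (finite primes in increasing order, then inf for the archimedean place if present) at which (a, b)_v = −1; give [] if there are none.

Mod squares: a ≡ -29, b ≡ -2415. Check v ∈ {∞, 2, 3, 5, 7, 13, 19, 23, 29, 41}.
v=19: a=19^-2·(≡16), b=19^0·(≡7) mod 19; (16|19)=+1, (7|19)=+1; (−1)^{-2·0·9}·(+1)^0·(+1)^-2 = +1.
v=29: a=29^5·(≡25), b=29^2·(≡8) mod 29; (25|29)=+1, (8|29)=-1; (−1)^{5·2·14}·(+1)^2·(-1)^5 = -1.
v=23: a=23^2·(≡15), b=23^1·(≡7) mod 23; (15|23)=-1, (7|23)=-1; (−1)^{2·1·11}·(-1)^1·(-1)^2 = -1.
v=13: a=13^0·(≡10), b=13^2·(≡12) mod 13; (10|13)=+1, (12|13)=+1; (−1)^{0·2·6}·(+1)^2·(+1)^0 = +1.
v=5: a=5^-2·(≡4), b=5^-1·(≡3) mod 5; (4|5)=+1, (3|5)=-1; (−1)^{-2·-1·2}·(+1)^-1·(-1)^-2 = +1.
v=3: a=3^16·(≡1), b=3^11·(≡2) mod 3; (1|3)=+1, (2|3)=-1; (−1)^{16·11·1}·(+1)^11·(-1)^16 = +1.
v=7: a=7^0·(≡6), b=7^-3·(≡6) mod 7; (6|7)=-1, (6|7)=-1; (−1)^{0·-3·3}·(-1)^-3·(-1)^0 = -1.
v=41: a=41^0·(≡14), b=41^2·(≡2) mod 41; (14|41)=-1, (2|41)=+1; (−1)^{0·2·20}·(-1)^2·(+1)^0 = +1.
v=2: v_2(a)=0, v_2(b)=-22; units ≡ 3, 1 (mod 8); ε·ε+αω+βω = 1·0+0·0+-22·1 ≡ 0  ⇒  (a,b)_2 = +1.
v=∞: -29 < 0 and -2415 < 0  ⇒  (a,b)_∞ = -1.
Ram(-29, -2415) = {7, 23, 29, ∞}; no ℚ_7-point on the conic.

[7, 23, 29, inf]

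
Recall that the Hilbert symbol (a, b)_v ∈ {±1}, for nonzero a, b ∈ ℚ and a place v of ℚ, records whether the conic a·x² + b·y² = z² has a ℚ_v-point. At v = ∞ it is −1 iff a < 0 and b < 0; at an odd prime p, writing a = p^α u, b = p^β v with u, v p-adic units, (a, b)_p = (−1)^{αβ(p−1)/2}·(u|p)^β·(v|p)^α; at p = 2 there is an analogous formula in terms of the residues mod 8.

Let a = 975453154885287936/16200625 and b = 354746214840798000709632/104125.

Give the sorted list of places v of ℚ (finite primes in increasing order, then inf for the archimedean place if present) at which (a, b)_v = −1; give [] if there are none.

[2, 13, 17, 29]

Mod squares: a ≡ 11, b ≡ 352495. Check v ∈ {∞, 2, 3, 5, 7, 11, 13, 17, 23, 29}.
v=13: a=13^2·(≡8), b=13^3·(≡1) mod 13; (8|13)=-1, (1|13)=+1; (−1)^{2·3·6}·(-1)^3·(+1)^2 = -1.
v=∞: 11 > 0 and 352495 > 0  ⇒  (a,b)_∞ = +1.
v=3: a=3^2·(≡2), b=3^4·(≡1) mod 3; (2|3)=-1, (1|3)=+1; (−1)^{2·4·1}·(-1)^4·(+1)^2 = +1.
v=5: a=5^-4·(≡1), b=5^-3·(≡4) mod 5; (1|5)=+1, (4|5)=+1; (−1)^{-4·-3·2}·(+1)^-3·(+1)^-4 = +1.
v=2: v_2(a)=14, v_2(b)=22; units ≡ 3, 7 (mod 8); ε·ε+αω+βω = 1·1+14·0+22·1 ≡ 1  ⇒  (a,b)_2 = -1.
v=23: a=23^-2·(≡11), b=23^0·(≡14) mod 23; (11|23)=-1, (14|23)=-1; (−1)^{-2·0·11}·(-1)^0·(-1)^-2 = +1.
v=17: a=17^2·(≡10), b=17^-1·(≡11) mod 17; (10|17)=-1, (11|17)=-1; (−1)^{2·-1·8}·(-1)^-1·(-1)^2 = -1.
v=7: a=7^-2·(≡4), b=7^-2·(≡6) mod 7; (4|7)=+1, (6|7)=-1; (−1)^{-2·-2·3}·(+1)^-2·(-1)^-2 = +1.
v=11: a=11^5·(≡5), b=11^7·(≡8) mod 11; (5|11)=+1, (8|11)=-1; (−1)^{5·7·5}·(+1)^7·(-1)^5 = +1.
v=29: a=29^2·(≡26), b=29^3·(≡23) mod 29; (26|29)=-1, (23|29)=+1; (−1)^{2·3·14}·(-1)^3·(+1)^2 = -1.
|Ram(11, 352495)| = 4, even; anisotropic at {2, 13, 17, 29}.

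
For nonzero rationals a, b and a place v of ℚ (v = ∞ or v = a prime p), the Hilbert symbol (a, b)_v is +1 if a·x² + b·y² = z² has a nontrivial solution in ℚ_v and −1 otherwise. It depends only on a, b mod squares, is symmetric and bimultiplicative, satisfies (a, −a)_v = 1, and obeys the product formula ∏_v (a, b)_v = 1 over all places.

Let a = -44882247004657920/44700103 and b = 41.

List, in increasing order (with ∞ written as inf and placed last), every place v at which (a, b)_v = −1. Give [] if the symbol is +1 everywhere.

Mod squares: a ≡ -615615, b ≡ 41. Check v ∈ {∞, 2, 3, 5, 7, 11, 13, 19, 41}.
v=5: a=5^1·(≡2), b=5^0·(≡1) mod 5; (2|5)=-1, (1|5)=+1; (−1)^{1·0·2}·(-1)^0·(+1)^1 = +1.
v=2: v_2(a)=8, v_2(b)=0; units ≡ 1, 1 (mod 8); ε·ε+αω+βω = 0·0+8·0+0·0 ≡ 0  ⇒  (a,b)_2 = +1.
v=7: a=7^-3·(≡5), b=7^0·(≡6) mod 7; (5|7)=-1, (6|7)=-1; (−1)^{-3·0·3}·(-1)^0·(-1)^-3 = -1.
v=11: a=11^5·(≡5), b=11^0·(≡8) mod 11; (5|11)=+1, (8|11)=-1; (−1)^{5·0·5}·(+1)^0·(-1)^5 = -1.
v=19: a=19^-4·(≡16), b=19^0·(≡3) mod 19; (16|19)=+1, (3|19)=-1; (−1)^{-4·0·9}·(+1)^0·(-1)^-4 = +1.
v=13: a=13^1·(≡3), b=13^0·(≡2) mod 13; (3|13)=+1, (2|13)=-1; (−1)^{1·0·6}·(+1)^0·(-1)^1 = -1.
v=∞: -615615 < 0 and 41 > 0  ⇒  (a,b)_∞ = +1.
v=3: a=3^5·(≡1), b=3^0·(≡2) mod 3; (1|3)=+1, (2|3)=-1; (−1)^{5·0·1}·(+1)^0·(-1)^5 = -1.
v=41: a=41^3·(≡33), b=41^1·(≡1) mod 41; (33|41)=+1, (1|41)=+1; (−1)^{3·1·20}·(+1)^1·(+1)^3 = +1.
Ram(-615615, 41) = {3, 7, 11, 13}; no ℚ_3-point on the conic.

[3, 7, 11, 13]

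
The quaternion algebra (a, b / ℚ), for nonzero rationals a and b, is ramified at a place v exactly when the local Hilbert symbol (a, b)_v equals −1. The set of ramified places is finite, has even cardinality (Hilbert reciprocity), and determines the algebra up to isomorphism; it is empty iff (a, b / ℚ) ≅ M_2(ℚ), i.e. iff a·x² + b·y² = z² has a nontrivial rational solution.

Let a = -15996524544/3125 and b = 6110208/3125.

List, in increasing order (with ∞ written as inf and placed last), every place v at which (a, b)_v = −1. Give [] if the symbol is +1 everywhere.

Mod squares: a ≡ -30030, b ≡ 3315. Check v ∈ {∞, 2, 3, 5, 7, 11, 13, 17}.
v=2: v_2(a)=11, v_2(b)=10; units ≡ 1, 3 (mod 8); ε·ε+αω+βω = 0·1+11·1+10·0 ≡ 1  ⇒  (a,b)_2 = -1.
v=13: a=13^1·(≡12), b=13^1·(≡8) mod 13; (12|13)=+1, (8|13)=-1; (−1)^{1·1·6}·(+1)^1·(-1)^1 = -1.
v=7: a=7^1·(≡1), b=7^0·(≡2) mod 7; (1|7)=+1, (2|7)=+1; (−1)^{1·0·3}·(+1)^0·(+1)^1 = +1.
v=11: a=11^1·(≡9), b=11^0·(≡5) mod 11; (9|11)=+1, (5|11)=+1; (−1)^{1·0·5}·(+1)^0·(+1)^1 = +1.
v=17: a=17^2·(≡9), b=17^1·(≡8) mod 17; (9|17)=+1, (8|17)=+1; (−1)^{2·1·8}·(+1)^1·(+1)^2 = +1.
v=5: a=5^-5·(≡1), b=5^-5·(≡3) mod 5; (1|5)=+1, (3|5)=-1; (−1)^{-5·-5·2}·(+1)^-5·(-1)^-5 = -1.
v=3: a=3^3·(≡1), b=3^3·(≡1) mod 3; (1|3)=+1, (1|3)=+1; (−1)^{3·3·1}·(+1)^3·(+1)^3 = -1.
v=∞: -30030 < 0 and 3315 > 0  ⇒  (a,b)_∞ = +1.
|Ram(-30030, 3315)| = 4, even; anisotropic at {2, 3, 5, 13}.

[2, 3, 5, 13]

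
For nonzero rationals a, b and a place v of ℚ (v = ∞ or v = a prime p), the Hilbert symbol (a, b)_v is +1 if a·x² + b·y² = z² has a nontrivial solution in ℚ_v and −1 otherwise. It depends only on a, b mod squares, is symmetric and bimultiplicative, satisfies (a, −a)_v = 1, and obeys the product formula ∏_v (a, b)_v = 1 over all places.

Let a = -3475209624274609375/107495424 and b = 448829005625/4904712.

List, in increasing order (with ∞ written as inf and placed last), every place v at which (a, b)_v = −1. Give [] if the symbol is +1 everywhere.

(a, b) ≡ (-7, 2002) mod (ℚ^×)²; places V = {2, 3, 5, 7, 11, 13, 29, ∞}.
(a,b)_5: α=8, u≡3; β=4, v≡2 (mod 5); (3|5)=-1, (2|5)=-1; sign (−1)^0·-1^4·-1^8 = +1.
(a,b)_13: α=0, u≡8; β=1, v≡5 (mod 13); (8|13)=-1, (5|13)=-1; sign (−1)^0·-1^1·-1^0 = -1.
(a,b)_3: α=-8, u≡2; β=-6, v≡1 (mod 3); (2|3)=-1, (1|3)=+1; sign (−1)^0·-1^-6·+1^-8 = +1.
(a,b)_∞: sgn(-7)=−, sgn(2002)=+, so +1.
(a,b)_7: α=3, u≡5; β=3, v≡3 (mod 7); (5|7)=-1, (3|7)=-1; sign (−1)^1·-1^3·-1^3 = -1.
(a,b)_29: α=0, u≡4; β=-2, v≡9 (mod 29); (4|29)=+1, (9|29)=+1; sign (−1)^0·+1^-2·+1^0 = +1.
(a,b)_11: α=10, u≡1; β=5, v≡8 (mod 11); (1|11)=+1, (8|11)=-1; sign (−1)^0·+1^5·-1^10 = +1.
(a,b)_2: α=-14, β=-3; u≡1, v≡1 (mod 8); ε(u)ε(v)=0·0, αω(v)=-14·0, βω(u)=-3·0; sum ≡ 0  ⇒  +1.
Ram(-7, 2002) = {7, 13}; no ℚ_7-point on the conic.

[7, 13]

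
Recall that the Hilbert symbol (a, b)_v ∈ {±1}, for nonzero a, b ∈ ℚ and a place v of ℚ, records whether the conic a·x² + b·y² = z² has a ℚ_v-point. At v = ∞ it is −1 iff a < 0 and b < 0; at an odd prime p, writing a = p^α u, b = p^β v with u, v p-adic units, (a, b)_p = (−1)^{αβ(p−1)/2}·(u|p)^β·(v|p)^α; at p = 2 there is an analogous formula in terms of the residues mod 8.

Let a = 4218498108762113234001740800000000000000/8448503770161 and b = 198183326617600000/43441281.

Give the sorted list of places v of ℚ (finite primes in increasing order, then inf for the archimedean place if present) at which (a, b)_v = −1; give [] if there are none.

[5, 29]

Mod squares: a ≡ 43993, b ≡ 10. Check v ∈ {∞, 2, 3, 5, 7, 13, 29, 37, 41}.
v=37: a=37^5·(≡2), b=37^2·(≡21) mod 37; (2|37)=-1, (21|37)=+1; (−1)^{5·2·18}·(-1)^2·(+1)^5 = +1.
v=29: a=29^5·(≡22), b=29^2·(≡15) mod 29; (22|29)=+1, (15|29)=-1; (−1)^{5·2·14}·(+1)^2·(-1)^5 = -1.
v=7: a=7^-4·(≡3), b=7^0·(≡6) mod 7; (3|7)=-1, (6|7)=-1; (−1)^{-4·0·3}·(-1)^0·(-1)^-4 = +1.
v=3: a=3^-6·(≡1), b=3^-2·(≡1) mod 3; (1|3)=+1, (1|3)=+1; (−1)^{-6·-2·1}·(+1)^-2·(+1)^-6 = +1.
v=13: a=13^-6·(≡9), b=13^-6·(≡3) mod 13; (9|13)=+1, (3|13)=+1; (−1)^{-6·-6·6}·(+1)^-6·(+1)^-6 = +1.
v=5: a=5^14·(≡2), b=5^5·(≡2) mod 5; (2|5)=-1, (2|5)=-1; (−1)^{14·5·2}·(-1)^5·(-1)^14 = -1.
v=41: a=41^5·(≡11), b=41^2·(≡36) mod 41; (11|41)=-1, (36|41)=+1; (−1)^{5·2·20}·(-1)^2·(+1)^5 = +1.
v=2: v_2(a)=22, v_2(b)=15; units ≡ 1, 5 (mod 8); ε·ε+αω+βω = 0·0+22·1+15·0 ≡ 0  ⇒  (a,b)_2 = +1.
v=∞: 43993 > 0 and 10 > 0  ⇒  (a,b)_∞ = +1.
Ram(43993, 10) = {5, 29}; no ℚ_5-point on the conic.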